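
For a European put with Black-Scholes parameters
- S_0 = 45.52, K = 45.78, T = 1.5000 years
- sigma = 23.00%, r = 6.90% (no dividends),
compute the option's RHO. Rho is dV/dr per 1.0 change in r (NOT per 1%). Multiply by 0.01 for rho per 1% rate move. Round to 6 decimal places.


d1 = 0.4880500936; d2 = 0.2063587732
phi(d1) = 0.3541499103; exp(-qT) = 1.0000000000; exp(-rT) = 0.9016760227
N(-d2) = 0.4182553360
Rho = -K*T*exp(-rT)*N(-d2) = -45.7800 * 1.5000 * 0.9016760227 * 0.4182553360 = -25.897573

Answer: Rho = -25.897573


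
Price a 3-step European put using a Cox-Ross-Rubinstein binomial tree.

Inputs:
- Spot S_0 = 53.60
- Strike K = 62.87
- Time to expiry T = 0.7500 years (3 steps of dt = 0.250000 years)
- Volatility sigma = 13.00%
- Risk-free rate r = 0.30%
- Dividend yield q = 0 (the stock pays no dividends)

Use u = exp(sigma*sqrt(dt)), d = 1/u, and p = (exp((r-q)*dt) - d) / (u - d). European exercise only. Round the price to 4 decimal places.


Answer: Price = V(0,0) = 9.3945

Derivation:
dt = T/N = 0.250000
u = exp(sigma*sqrt(dt)) = 1.067159; d = 1/u = 0.937067
p = (exp((r-q)*dt) - d) / (u - d) = 0.489523
Discount per step: exp(-r*dt) = 0.999250
Stock lattice S(k, i) with i counting down-moves:
  k=0: S(0,0) = 53.6000
  k=1: S(1,0) = 57.1997; S(1,1) = 50.2268
  k=2: S(2,0) = 61.0412; S(2,1) = 53.6000; S(2,2) = 47.0659
  k=3: S(3,0) = 65.1407; S(3,1) = 57.1997; S(3,2) = 50.2268; S(3,3) = 44.1039
Terminal payoffs V(N, i) = max(K - S_T, 0):
  V(3,0) = 0.000000; V(3,1) = 5.670276; V(3,2) = 12.643184; V(3,3) = 18.766062
Backward induction: V(k, i) = exp(-r*dt) * [p * V(k+1, i) + (1-p) * V(k+1, i+1)].
  V(2,0) = exp(-r*dt) * [p*0.000000 + (1-p)*5.670276] = 2.892375
  V(2,1) = exp(-r*dt) * [p*5.670276 + (1-p)*12.643184] = 9.222865
  V(2,2) = exp(-r*dt) * [p*12.643184 + (1-p)*18.766062] = 15.756950
  V(1,0) = exp(-r*dt) * [p*2.892375 + (1-p)*9.222865] = 6.119353
  V(1,1) = exp(-r*dt) * [p*9.222865 + (1-p)*15.756950] = 12.548950
  V(0,0) = exp(-r*dt) * [p*6.119353 + (1-p)*12.548950] = 9.394465


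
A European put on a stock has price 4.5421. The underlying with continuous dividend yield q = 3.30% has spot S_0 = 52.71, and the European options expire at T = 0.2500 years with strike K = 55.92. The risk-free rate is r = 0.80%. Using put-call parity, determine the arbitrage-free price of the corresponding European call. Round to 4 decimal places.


Put-call parity: C - P = S_0 * exp(-qT) - K * exp(-rT).
S_0 * exp(-qT) = 52.7100 * 0.99178394 = 52.27693136
K * exp(-rT) = 55.9200 * 0.99800200 = 55.80827177
C = P + S*exp(-qT) - K*exp(-rT)
C = 4.5421 + 52.27693136 - 55.80827177 = 1.0108

Answer: Call price = 1.0108


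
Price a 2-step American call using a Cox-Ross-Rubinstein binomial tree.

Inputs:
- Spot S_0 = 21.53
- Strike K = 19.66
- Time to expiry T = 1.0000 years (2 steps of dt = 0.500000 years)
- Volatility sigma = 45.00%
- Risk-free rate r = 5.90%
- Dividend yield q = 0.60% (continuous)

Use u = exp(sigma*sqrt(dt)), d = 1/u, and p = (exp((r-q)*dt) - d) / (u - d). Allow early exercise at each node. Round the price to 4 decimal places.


Answer: Price = V(0,0) = 5.1181

Derivation:
dt = T/N = 0.500000
u = exp(sigma*sqrt(dt)) = 1.374648; d = 1/u = 0.727459
p = (exp((r-q)*dt) - d) / (u - d) = 0.462609
Discount per step: exp(-r*dt) = 0.970931
Stock lattice S(k, i) with i counting down-moves:
  k=0: S(0,0) = 21.5300
  k=1: S(1,0) = 29.5962; S(1,1) = 15.6622
  k=2: S(2,0) = 40.6843; S(2,1) = 21.5300; S(2,2) = 11.3936
Terminal payoffs V(N, i) = max(S_T - K, 0):
  V(2,0) = 21.024347; V(2,1) = 1.870000; V(2,2) = 0.000000
Backward induction: V(k, i) = exp(-r*dt) * [p * V(k+1, i) + (1-p) * V(k+1, i+1)]; then take max(V_cont, immediate exercise) for American.
  V(1,0) = exp(-r*dt) * [p*21.024347 + (1-p)*1.870000] = 10.419025; exercise = 9.936182; V(1,0) = max -> 10.419025
  V(1,1) = exp(-r*dt) * [p*1.870000 + (1-p)*0.000000] = 0.839931; exercise = 0.000000; V(1,1) = max -> 0.839931
  V(0,0) = exp(-r*dt) * [p*10.419025 + (1-p)*0.839931] = 5.118070; exercise = 1.870000; V(0,0) = max -> 5.118070


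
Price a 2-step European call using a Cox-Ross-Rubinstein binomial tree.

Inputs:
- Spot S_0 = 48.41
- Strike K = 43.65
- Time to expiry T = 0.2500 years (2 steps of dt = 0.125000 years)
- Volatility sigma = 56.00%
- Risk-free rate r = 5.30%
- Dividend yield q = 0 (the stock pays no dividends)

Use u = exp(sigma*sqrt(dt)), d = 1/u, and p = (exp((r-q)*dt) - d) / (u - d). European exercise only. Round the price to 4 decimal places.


dt = T/N = 0.125000
u = exp(sigma*sqrt(dt)) = 1.218950; d = 1/u = 0.820378
p = (exp((r-q)*dt) - d) / (u - d) = 0.467341
Discount per step: exp(-r*dt) = 0.993397
Stock lattice S(k, i) with i counting down-moves:
  k=0: S(0,0) = 48.4100
  k=1: S(1,0) = 59.0094; S(1,1) = 39.7145
  k=2: S(2,0) = 71.9295; S(2,1) = 48.4100; S(2,2) = 32.5809
Terminal payoffs V(N, i) = max(S_T - K, 0):
  V(2,0) = 28.279480; V(2,1) = 4.760000; V(2,2) = 0.000000
Backward induction: V(k, i) = exp(-r*dt) * [p * V(k+1, i) + (1-p) * V(k+1, i+1)].
  V(1,0) = exp(-r*dt) * [p*28.279480 + (1-p)*4.760000] = 15.647599
  V(1,1) = exp(-r*dt) * [p*4.760000 + (1-p)*0.000000] = 2.209852
  V(0,0) = exp(-r*dt) * [p*15.647599 + (1-p)*2.209852] = 8.433798

Answer: Price = V(0,0) = 8.4338


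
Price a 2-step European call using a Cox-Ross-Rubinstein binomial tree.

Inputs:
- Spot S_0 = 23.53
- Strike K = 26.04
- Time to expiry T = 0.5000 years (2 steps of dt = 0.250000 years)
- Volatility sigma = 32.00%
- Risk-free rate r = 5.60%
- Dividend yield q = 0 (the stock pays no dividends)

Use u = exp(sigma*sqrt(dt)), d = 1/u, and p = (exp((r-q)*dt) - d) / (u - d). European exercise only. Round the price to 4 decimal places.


dt = T/N = 0.250000
u = exp(sigma*sqrt(dt)) = 1.173511; d = 1/u = 0.852144
p = (exp((r-q)*dt) - d) / (u - d) = 0.503955
Discount per step: exp(-r*dt) = 0.986098
Stock lattice S(k, i) with i counting down-moves:
  k=0: S(0,0) = 23.5300
  k=1: S(1,0) = 27.6127; S(1,1) = 20.0509
  k=2: S(2,0) = 32.4038; S(2,1) = 23.5300; S(2,2) = 17.0863
Terminal payoffs V(N, i) = max(S_T - K, 0):
  V(2,0) = 6.363816; V(2,1) = 0.000000; V(2,2) = 0.000000
Backward induction: V(k, i) = exp(-r*dt) * [p * V(k+1, i) + (1-p) * V(k+1, i+1)].
  V(1,0) = exp(-r*dt) * [p*6.363816 + (1-p)*0.000000] = 3.162493
  V(1,1) = exp(-r*dt) * [p*0.000000 + (1-p)*0.000000] = 0.000000
  V(0,0) = exp(-r*dt) * [p*3.162493 + (1-p)*0.000000] = 1.571598

Answer: Price = V(0,0) = 1.5716


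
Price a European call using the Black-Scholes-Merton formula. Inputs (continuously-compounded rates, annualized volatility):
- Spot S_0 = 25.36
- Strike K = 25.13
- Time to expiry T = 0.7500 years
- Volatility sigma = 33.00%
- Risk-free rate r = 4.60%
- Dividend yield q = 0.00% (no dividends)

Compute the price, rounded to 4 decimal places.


d1 = (ln(S/K) + (r - q + 0.5*sigma^2) * T) / (sigma * sqrt(T)) = 0.29549234
d2 = d1 - sigma * sqrt(T) = 0.00970396
exp(-rT) = 0.96608834; exp(-qT) = 1.00000000
C = S_0 * exp(-qT) * N(d1) - K * exp(-rT) * N(d2)
N(d1) = 0.61619110; N(d2) = 0.50387126
C = 25.3600 * 1.00000000 * 0.61619110 - 25.1300 * 0.96608834 * 0.50387126 = 3.3937

Answer: Price = 3.3937


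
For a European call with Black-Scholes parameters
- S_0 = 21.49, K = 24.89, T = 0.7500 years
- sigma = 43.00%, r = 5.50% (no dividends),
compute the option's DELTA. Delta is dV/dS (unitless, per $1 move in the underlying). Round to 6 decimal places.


Answer: Delta = 0.461183

Derivation:
d1 = -0.0974537869; d2 = -0.4698447106
phi(d1) = 0.3970523458; exp(-qT) = 1.0000000000; exp(-rT) = 0.9595892027
N(d1) = 0.4611830161
Delta = exp(-qT) * N(d1) = 1.0000000000 * 0.4611830161 = 0.461183


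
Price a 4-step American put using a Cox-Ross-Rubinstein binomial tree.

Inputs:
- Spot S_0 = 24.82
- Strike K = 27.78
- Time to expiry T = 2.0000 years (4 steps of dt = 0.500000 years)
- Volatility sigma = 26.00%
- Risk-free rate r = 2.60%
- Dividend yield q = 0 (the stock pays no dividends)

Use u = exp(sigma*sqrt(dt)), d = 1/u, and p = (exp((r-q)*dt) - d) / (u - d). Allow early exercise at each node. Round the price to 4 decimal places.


dt = T/N = 0.500000
u = exp(sigma*sqrt(dt)) = 1.201833; d = 1/u = 0.832062
p = (exp((r-q)*dt) - d) / (u - d) = 0.489554
Discount per step: exp(-r*dt) = 0.987084
Stock lattice S(k, i) with i counting down-moves:
  k=0: S(0,0) = 24.8200
  k=1: S(1,0) = 29.8295; S(1,1) = 20.6518
  k=2: S(2,0) = 35.8501; S(2,1) = 24.8200; S(2,2) = 17.1836
  k=3: S(3,0) = 43.0858; S(3,1) = 29.8295; S(3,2) = 20.6518; S(3,3) = 14.2978
  k=4: S(4,0) = 51.7819; S(4,1) = 35.8501; S(4,2) = 24.8200; S(4,3) = 17.1836; S(4,4) = 11.8967
Terminal payoffs V(N, i) = max(K - S_T, 0):
  V(4,0) = 0.000000; V(4,1) = 0.000000; V(4,2) = 2.960000; V(4,3) = 10.596420; V(4,4) = 15.883328
Backward induction: V(k, i) = exp(-r*dt) * [p * V(k+1, i) + (1-p) * V(k+1, i+1)]; then take max(V_cont, immediate exercise) for American.
  V(3,0) = exp(-r*dt) * [p*0.000000 + (1-p)*0.000000] = 0.000000; exercise = 0.000000; V(3,0) = max -> 0.000000
  V(3,1) = exp(-r*dt) * [p*0.000000 + (1-p)*2.960000] = 1.491407; exercise = 0.000000; V(3,1) = max -> 1.491407
  V(3,2) = exp(-r*dt) * [p*2.960000 + (1-p)*10.596420] = 6.769407; exercise = 7.128210; V(3,2) = max -> 7.128210
  V(3,3) = exp(-r*dt) * [p*10.596420 + (1-p)*15.883328] = 13.123386; exercise = 13.482188; V(3,3) = max -> 13.482188
  V(2,0) = exp(-r*dt) * [p*0.000000 + (1-p)*1.491407] = 0.751451; exercise = 0.000000; V(2,0) = max -> 0.751451
  V(2,1) = exp(-r*dt) * [p*1.491407 + (1-p)*7.128210] = 4.312267; exercise = 2.960000; V(2,1) = max -> 4.312267
  V(2,2) = exp(-r*dt) * [p*7.128210 + (1-p)*13.482188] = 10.237618; exercise = 10.596420; V(2,2) = max -> 10.596420
  V(1,0) = exp(-r*dt) * [p*0.751451 + (1-p)*4.312267] = 2.535875; exercise = 0.000000; V(1,0) = max -> 2.535875
  V(1,1) = exp(-r*dt) * [p*4.312267 + (1-p)*10.596420] = 7.422864; exercise = 7.128210; V(1,1) = max -> 7.422864
  V(0,0) = exp(-r*dt) * [p*2.535875 + (1-p)*7.422864] = 4.965449; exercise = 2.960000; V(0,0) = max -> 4.965449

Answer: Price = V(0,0) = 4.9654


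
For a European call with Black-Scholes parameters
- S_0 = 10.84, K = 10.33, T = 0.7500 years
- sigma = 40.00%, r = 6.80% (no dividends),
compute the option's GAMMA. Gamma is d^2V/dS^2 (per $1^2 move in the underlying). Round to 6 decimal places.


Answer: Gamma = 0.095594

Derivation:
d1 = 0.4595440047; d2 = 0.1131338432
phi(d1) = 0.3589655417; exp(-qT) = 1.0000000000; exp(-rT) = 0.9502786705
Gamma = exp(-qT) * phi(d1) / (S * sigma * sqrt(T)) = 1.0000000000 * 0.3589655417 / (10.8400 * 0.4000 * 0.8660254038) = 0.095594


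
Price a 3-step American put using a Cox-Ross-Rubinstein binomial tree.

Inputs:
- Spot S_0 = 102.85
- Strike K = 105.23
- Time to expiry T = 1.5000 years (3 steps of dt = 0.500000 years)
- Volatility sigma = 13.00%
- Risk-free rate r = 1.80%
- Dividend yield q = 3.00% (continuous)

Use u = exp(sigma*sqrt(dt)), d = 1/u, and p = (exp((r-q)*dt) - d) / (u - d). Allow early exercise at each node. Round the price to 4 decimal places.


dt = T/N = 0.500000
u = exp(sigma*sqrt(dt)) = 1.096281; d = 1/u = 0.912175
p = (exp((r-q)*dt) - d) / (u - d) = 0.444543
Discount per step: exp(-r*dt) = 0.991040
Stock lattice S(k, i) with i counting down-moves:
  k=0: S(0,0) = 102.8500
  k=1: S(1,0) = 112.7525; S(1,1) = 93.8172
  k=2: S(2,0) = 123.6085; S(2,1) = 102.8500; S(2,2) = 85.5776
  k=3: S(3,0) = 135.5097; S(3,1) = 112.7525; S(3,2) = 93.8172; S(3,3) = 78.0617
Terminal payoffs V(N, i) = max(K - S_T, 0):
  V(3,0) = 0.000000; V(3,1) = 0.000000; V(3,2) = 11.412844; V(3,3) = 27.168266
Backward induction: V(k, i) = exp(-r*dt) * [p * V(k+1, i) + (1-p) * V(k+1, i+1)]; then take max(V_cont, immediate exercise) for American.
  V(2,0) = exp(-r*dt) * [p*0.000000 + (1-p)*0.000000] = 0.000000; exercise = 0.000000; V(2,0) = max -> 0.000000
  V(2,1) = exp(-r*dt) * [p*0.000000 + (1-p)*11.412844] = 6.282546; exercise = 2.380000; V(2,1) = max -> 6.282546
  V(2,2) = exp(-r*dt) * [p*11.412844 + (1-p)*27.168266] = 19.983639; exercise = 19.652375; V(2,2) = max -> 19.983639
  V(1,0) = exp(-r*dt) * [p*0.000000 + (1-p)*6.282546] = 3.458418; exercise = 0.000000; V(1,0) = max -> 3.458418
  V(1,1) = exp(-r*dt) * [p*6.282546 + (1-p)*19.983639] = 13.768439; exercise = 11.412844; V(1,1) = max -> 13.768439
  V(0,0) = exp(-r*dt) * [p*3.458418 + (1-p)*13.768439] = 9.102896; exercise = 2.380000; V(0,0) = max -> 9.102896

Answer: Price = V(0,0) = 9.1029


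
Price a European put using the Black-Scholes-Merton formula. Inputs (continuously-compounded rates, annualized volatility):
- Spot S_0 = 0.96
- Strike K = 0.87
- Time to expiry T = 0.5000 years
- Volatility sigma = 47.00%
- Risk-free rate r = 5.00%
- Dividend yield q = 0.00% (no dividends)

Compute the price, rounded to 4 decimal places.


d1 = (ln(S/K) + (r - q + 0.5*sigma^2) * T) / (sigma * sqrt(T)) = 0.53759696
d2 = d1 - sigma * sqrt(T) = 0.20525677
exp(-rT) = 0.97530991; exp(-qT) = 1.00000000
P = K * exp(-rT) * N(-d2) - S_0 * exp(-qT) * N(-d1)
N(-d1) = 0.29542767; N(-d2) = 0.41868576
P = 0.8700 * 0.97530991 * 0.41868576 - 0.9600 * 1.00000000 * 0.29542767 = 0.0717

Answer: Price = 0.0717


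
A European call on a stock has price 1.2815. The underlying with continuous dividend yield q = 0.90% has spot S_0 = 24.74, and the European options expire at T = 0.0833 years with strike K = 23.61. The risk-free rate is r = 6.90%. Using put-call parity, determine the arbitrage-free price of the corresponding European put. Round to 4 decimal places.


Answer: Put price = 0.0347

Derivation:
Put-call parity: C - P = S_0 * exp(-qT) - K * exp(-rT).
S_0 * exp(-qT) = 24.7400 * 0.99925058 = 24.72145937
K * exp(-rT) = 23.6100 * 0.99426879 = 23.47468605
P = C - S*exp(-qT) + K*exp(-rT)
P = 1.2815 - 24.72145937 + 23.47468605 = 0.0347


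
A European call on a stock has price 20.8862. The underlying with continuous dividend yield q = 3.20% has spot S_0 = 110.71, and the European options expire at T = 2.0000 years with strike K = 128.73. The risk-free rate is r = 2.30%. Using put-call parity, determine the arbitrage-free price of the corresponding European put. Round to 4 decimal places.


Answer: Put price = 39.9822

Derivation:
Put-call parity: C - P = S_0 * exp(-qT) - K * exp(-rT).
S_0 * exp(-qT) = 110.7100 * 0.93800500 = 103.84653350
K * exp(-rT) = 128.7300 * 0.95504196 = 122.94255179
P = C - S*exp(-qT) + K*exp(-rT)
P = 20.8862 - 103.84653350 + 122.94255179 = 39.9822


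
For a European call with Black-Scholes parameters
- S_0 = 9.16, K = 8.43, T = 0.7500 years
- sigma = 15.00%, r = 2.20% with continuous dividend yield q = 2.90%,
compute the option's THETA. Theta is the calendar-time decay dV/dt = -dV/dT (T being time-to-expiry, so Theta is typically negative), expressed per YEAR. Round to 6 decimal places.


Answer: Theta = -0.182664

Derivation:
d1 = 0.6638520171; d2 = 0.5339482065
phi(d1) = 0.3200467233; exp(-qT) = 0.9784848257; exp(-rT) = 0.9836353794
Theta = -S*exp(-qT)*phi(d1)*sigma/(2*sqrt(T)) - r*K*exp(-rT)*N(d2) + q*S*exp(-qT)*N(d1)
N(d1) = 0.7466074853; N(d2) = 0.7033113158; sqrt(T) = 0.8660254038
Term 1 = -9.1600 * 0.9784848257 * 0.3200467233 * 0.1500 / (2 * 0.8660254038) = -0.2484240202
Term 2 = -0.0220 * 8.4300 * 0.9836353794 * 0.7033113158 = -0.1283015791
Term 3 = 0.0290 * 9.1600 * 0.9784848257 * 0.7466074853 = 0.1940617334
Theta = -0.2484240202 + (-0.1283015791) + (0.1940617334) = -0.182664


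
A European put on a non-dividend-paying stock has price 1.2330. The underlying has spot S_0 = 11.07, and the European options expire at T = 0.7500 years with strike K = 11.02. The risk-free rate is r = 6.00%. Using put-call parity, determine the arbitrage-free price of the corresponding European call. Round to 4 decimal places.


Answer: Call price = 1.7679

Derivation:
Put-call parity: C - P = S_0 * exp(-qT) - K * exp(-rT).
S_0 * exp(-qT) = 11.0700 * 1.00000000 = 11.07000000
K * exp(-rT) = 11.0200 * 0.95599748 = 10.53509225
C = P + S*exp(-qT) - K*exp(-rT)
C = 1.2330 + 11.07000000 - 10.53509225 = 1.7679


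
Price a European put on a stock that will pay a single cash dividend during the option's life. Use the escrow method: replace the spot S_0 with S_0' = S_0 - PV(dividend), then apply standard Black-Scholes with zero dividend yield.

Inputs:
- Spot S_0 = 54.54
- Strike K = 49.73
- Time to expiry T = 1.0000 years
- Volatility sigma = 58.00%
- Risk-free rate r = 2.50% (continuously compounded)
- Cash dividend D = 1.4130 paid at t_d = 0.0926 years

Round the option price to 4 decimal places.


PV(D) = D * exp(-r * t_d) = 1.4130 * 0.99768768 = 1.40973269
S_0' = S_0 - PV(D) = 54.5400 - 1.40973269 = 53.13026731
d1 = (ln(S_0'/K) + (r + sigma^2/2)*T) / (sigma*sqrt(T)) = 0.44713517
d2 = d1 - sigma*sqrt(T) = -0.13286483
exp(-rT) = 0.97530991
N(-d1) = 0.32738873; N(-d2) = 0.55284986
P = K * exp(-rT) * N(-d2) - S_0' * N(-d1) = 49.7300 * 0.97530991 * 0.55284986 - 53.13026731 * 0.32738873 = 9.4202

Answer: Price = 9.4202


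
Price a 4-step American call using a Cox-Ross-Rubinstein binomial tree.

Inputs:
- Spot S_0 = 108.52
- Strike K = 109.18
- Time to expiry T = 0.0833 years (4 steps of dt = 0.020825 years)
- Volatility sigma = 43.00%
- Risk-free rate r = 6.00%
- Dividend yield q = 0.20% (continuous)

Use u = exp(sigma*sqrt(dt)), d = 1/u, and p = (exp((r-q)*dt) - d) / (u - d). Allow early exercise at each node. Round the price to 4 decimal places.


Answer: Price = V(0,0) = 5.1000

Derivation:
dt = T/N = 0.020825
u = exp(sigma*sqrt(dt)) = 1.064018; d = 1/u = 0.939833
p = (exp((r-q)*dt) - d) / (u - d) = 0.494224
Discount per step: exp(-r*dt) = 0.998751
Stock lattice S(k, i) with i counting down-moves:
  k=0: S(0,0) = 108.5200
  k=1: S(1,0) = 115.4673; S(1,1) = 101.9907
  k=2: S(2,0) = 122.8593; S(2,1) = 108.5200; S(2,2) = 95.8543
  k=3: S(3,0) = 130.7246; S(3,1) = 115.4673; S(3,2) = 101.9907; S(3,3) = 90.0870
  k=4: S(4,0) = 139.0934; S(4,1) = 122.8593; S(4,2) = 108.5200; S(4,3) = 95.8543; S(4,4) = 84.6668
Terminal payoffs V(N, i) = max(S_T - K, 0):
  V(4,0) = 29.913372; V(4,1) = 13.679321; V(4,2) = 0.000000; V(4,3) = 0.000000; V(4,4) = 0.000000
Backward induction: V(k, i) = exp(-r*dt) * [p * V(k+1, i) + (1-p) * V(k+1, i+1)]; then take max(V_cont, immediate exercise) for American.
  V(3,0) = exp(-r*dt) * [p*29.913372 + (1-p)*13.679321] = 21.675476; exercise = 21.544585; V(3,0) = max -> 21.675476
  V(3,1) = exp(-r*dt) * [p*13.679321 + (1-p)*0.000000] = 6.752205; exercise = 6.287283; V(3,1) = max -> 6.752205
  V(3,2) = exp(-r*dt) * [p*0.000000 + (1-p)*0.000000] = 0.000000; exercise = 0.000000; V(3,2) = max -> 0.000000
  V(3,3) = exp(-r*dt) * [p*0.000000 + (1-p)*0.000000] = 0.000000; exercise = 0.000000; V(3,3) = max -> 0.000000
  V(2,0) = exp(-r*dt) * [p*21.675476 + (1-p)*6.752205] = 14.110000; exercise = 13.679321; V(2,0) = max -> 14.110000
  V(2,1) = exp(-r*dt) * [p*6.752205 + (1-p)*0.000000] = 3.332934; exercise = 0.000000; V(2,1) = max -> 3.332934
  V(2,2) = exp(-r*dt) * [p*0.000000 + (1-p)*0.000000] = 0.000000; exercise = 0.000000; V(2,2) = max -> 0.000000
  V(1,0) = exp(-r*dt) * [p*14.110000 + (1-p)*3.332934] = 8.648404; exercise = 6.287283; V(1,0) = max -> 8.648404
  V(1,1) = exp(-r*dt) * [p*3.332934 + (1-p)*0.000000] = 1.645158; exercise = 0.000000; V(1,1) = max -> 1.645158
  V(0,0) = exp(-r*dt) * [p*8.648404 + (1-p)*1.645158] = 5.099953; exercise = 0.000000; V(0,0) = max -> 5.099953


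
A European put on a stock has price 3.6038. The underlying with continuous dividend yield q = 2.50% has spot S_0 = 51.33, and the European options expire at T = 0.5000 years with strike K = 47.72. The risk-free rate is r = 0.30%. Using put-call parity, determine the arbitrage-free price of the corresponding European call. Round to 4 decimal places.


Answer: Call price = 6.6477

Derivation:
Put-call parity: C - P = S_0 * exp(-qT) - K * exp(-rT).
S_0 * exp(-qT) = 51.3300 * 0.98757780 = 50.69236850
K * exp(-rT) = 47.7200 * 0.99850112 = 47.64847366
C = P + S*exp(-qT) - K*exp(-rT)
C = 3.6038 + 50.69236850 - 47.64847366 = 6.6477


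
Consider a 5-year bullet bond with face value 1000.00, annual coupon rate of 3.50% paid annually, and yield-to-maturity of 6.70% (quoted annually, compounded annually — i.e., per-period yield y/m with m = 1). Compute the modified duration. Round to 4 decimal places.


Answer: Modified duration = 4.3533

Derivation:
Coupon per period c = face * coupon_rate / m = 35.000000
Periods per year m = 1; per-period yield y/m = 0.067000
Number of cashflows N = 5
Cashflows (t years, CF_t, discount factor 1/(1+y/m)^(m*t), PV):
  t = 1.0000: CF_t = 35.000000, DF = 0.937207, PV = 32.802249
  t = 2.0000: CF_t = 35.000000, DF = 0.878357, PV = 30.742502
  t = 3.0000: CF_t = 35.000000, DF = 0.823203, PV = 28.812092
  t = 4.0000: CF_t = 35.000000, DF = 0.771511, PV = 27.002897
  t = 5.0000: CF_t = 1035.000000, DF = 0.723066, PV = 748.373245
Price P = sum_t PV_t = 867.732985
First compute Macaulay numerator sum_t t * PV_t:
  t * PV_t at t = 1.0000: 32.802249
  t * PV_t at t = 2.0000: 61.485003
  t * PV_t at t = 3.0000: 86.436275
  t * PV_t at t = 4.0000: 108.011590
  t * PV_t at t = 5.0000: 3741.866225
Macaulay duration D = 4030.601342 / 867.732985 = 4.644979
Modified duration = D / (1 + y/m) = 4.644979 / (1 + 0.067000) = 4.353307


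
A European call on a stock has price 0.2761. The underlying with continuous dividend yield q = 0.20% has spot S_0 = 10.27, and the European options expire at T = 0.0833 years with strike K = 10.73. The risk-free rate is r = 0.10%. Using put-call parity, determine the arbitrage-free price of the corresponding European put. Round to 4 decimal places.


Put-call parity: C - P = S_0 * exp(-qT) - K * exp(-rT).
S_0 * exp(-qT) = 10.2700 * 0.99983341 = 10.26828916
K * exp(-rT) = 10.7300 * 0.99991670 = 10.72910623
P = C - S*exp(-qT) + K*exp(-rT)
P = 0.2761 - 10.26828916 + 10.72910623 = 0.7369

Answer: Put price = 0.7369


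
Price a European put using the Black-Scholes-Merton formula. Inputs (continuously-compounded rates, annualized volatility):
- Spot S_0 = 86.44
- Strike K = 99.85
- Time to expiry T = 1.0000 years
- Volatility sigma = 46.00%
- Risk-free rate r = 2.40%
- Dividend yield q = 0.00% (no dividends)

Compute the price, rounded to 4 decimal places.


Answer: Price = 22.8068

Derivation:
d1 = (ln(S/K) + (r - q + 0.5*sigma^2) * T) / (sigma * sqrt(T)) = -0.03134463
d2 = d1 - sigma * sqrt(T) = -0.49134463
exp(-rT) = 0.97628571; exp(-qT) = 1.00000000
P = K * exp(-rT) * N(-d2) - S_0 * exp(-qT) * N(-d1)
N(-d1) = 0.51250265; N(-d2) = 0.68840864
P = 99.8500 * 0.97628571 * 0.68840864 - 86.4400 * 1.00000000 * 0.51250265 = 22.8068


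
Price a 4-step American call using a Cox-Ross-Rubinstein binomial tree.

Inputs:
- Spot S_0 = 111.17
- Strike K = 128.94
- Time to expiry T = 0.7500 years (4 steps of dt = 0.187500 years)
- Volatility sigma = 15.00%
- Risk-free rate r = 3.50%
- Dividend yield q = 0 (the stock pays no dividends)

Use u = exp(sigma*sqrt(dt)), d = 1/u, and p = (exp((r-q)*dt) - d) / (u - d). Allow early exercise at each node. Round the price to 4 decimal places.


Answer: Price = V(0,0) = 1.2087

Derivation:
dt = T/N = 0.187500
u = exp(sigma*sqrt(dt)) = 1.067108; d = 1/u = 0.937113
p = (exp((r-q)*dt) - d) / (u - d) = 0.534416
Discount per step: exp(-r*dt) = 0.993459
Stock lattice S(k, i) with i counting down-moves:
  k=0: S(0,0) = 111.1700
  k=1: S(1,0) = 118.6304; S(1,1) = 104.1788
  k=2: S(2,0) = 126.5914; S(2,1) = 111.1700; S(2,2) = 97.6273
  k=3: S(3,0) = 135.0866; S(3,1) = 118.6304; S(3,2) = 104.1788; S(3,3) = 91.4877
  k=4: S(4,0) = 144.1520; S(4,1) = 126.5914; S(4,2) = 111.1700; S(4,3) = 97.6273; S(4,4) = 85.7343
Terminal payoffs V(N, i) = max(S_T - K, 0):
  V(4,0) = 15.211983; V(4,1) = 0.000000; V(4,2) = 0.000000; V(4,3) = 0.000000; V(4,4) = 0.000000
Backward induction: V(k, i) = exp(-r*dt) * [p * V(k+1, i) + (1-p) * V(k+1, i+1)]; then take max(V_cont, immediate exercise) for American.
  V(3,0) = exp(-r*dt) * [p*15.211983 + (1-p)*0.000000] = 8.076358; exercise = 6.146630; V(3,0) = max -> 8.076358
  V(3,1) = exp(-r*dt) * [p*0.000000 + (1-p)*0.000000] = 0.000000; exercise = 0.000000; V(3,1) = max -> 0.000000
  V(3,2) = exp(-r*dt) * [p*0.000000 + (1-p)*0.000000] = 0.000000; exercise = 0.000000; V(3,2) = max -> 0.000000
  V(3,3) = exp(-r*dt) * [p*0.000000 + (1-p)*0.000000] = 0.000000; exercise = 0.000000; V(3,3) = max -> 0.000000
  V(2,0) = exp(-r*dt) * [p*8.076358 + (1-p)*0.000000] = 4.287906; exercise = 0.000000; V(2,0) = max -> 4.287906
  V(2,1) = exp(-r*dt) * [p*0.000000 + (1-p)*0.000000] = 0.000000; exercise = 0.000000; V(2,1) = max -> 0.000000
  V(2,2) = exp(-r*dt) * [p*0.000000 + (1-p)*0.000000] = 0.000000; exercise = 0.000000; V(2,2) = max -> 0.000000
  V(1,0) = exp(-r*dt) * [p*4.287906 + (1-p)*0.000000] = 2.276538; exercise = 0.000000; V(1,0) = max -> 2.276538
  V(1,1) = exp(-r*dt) * [p*0.000000 + (1-p)*0.000000] = 0.000000; exercise = 0.000000; V(1,1) = max -> 0.000000
  V(0,0) = exp(-r*dt) * [p*2.276538 + (1-p)*0.000000] = 1.208661; exercise = 0.000000; V(0,0) = max -> 1.208661


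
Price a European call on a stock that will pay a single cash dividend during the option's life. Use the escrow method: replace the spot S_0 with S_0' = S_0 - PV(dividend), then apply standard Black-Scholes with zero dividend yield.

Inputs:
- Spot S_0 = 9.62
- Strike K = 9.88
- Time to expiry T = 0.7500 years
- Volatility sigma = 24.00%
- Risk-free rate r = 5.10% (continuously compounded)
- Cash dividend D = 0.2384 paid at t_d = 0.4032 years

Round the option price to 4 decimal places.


PV(D) = D * exp(-r * t_d) = 0.2384 * 0.97964678 = 0.23354779
S_0' = S_0 - PV(D) = 9.6200 - 0.23354779 = 9.38645221
d1 = (ln(S_0'/K) + (r + sigma^2/2)*T) / (sigma*sqrt(T)) = 0.04140026
d2 = d1 - sigma*sqrt(T) = -0.16644583
exp(-rT) = 0.96247229
N(d1) = 0.51651160; N(d2) = 0.43390305
C = S_0' * N(d1) - K * exp(-rT) * N(d2) = 9.38645221 * 0.51651160 - 9.8800 * 0.96247229 * 0.43390305 = 0.7221

Answer: Price = 0.7221


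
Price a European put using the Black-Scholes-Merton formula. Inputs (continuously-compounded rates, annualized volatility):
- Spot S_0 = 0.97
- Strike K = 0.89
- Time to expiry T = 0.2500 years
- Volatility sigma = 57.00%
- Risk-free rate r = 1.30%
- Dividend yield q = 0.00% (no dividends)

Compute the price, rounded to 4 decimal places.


d1 = (ln(S/K) + (r - q + 0.5*sigma^2) * T) / (sigma * sqrt(T)) = 0.45591968
d2 = d1 - sigma * sqrt(T) = 0.17091968
exp(-rT) = 0.99675528; exp(-qT) = 1.00000000
P = K * exp(-rT) * N(-d2) - S_0 * exp(-qT) * N(-d1)
N(-d1) = 0.32422387; N(-d2) = 0.43214346
P = 0.8900 * 0.99675528 * 0.43214346 - 0.9700 * 1.00000000 * 0.32422387 = 0.0689

Answer: Price = 0.0689


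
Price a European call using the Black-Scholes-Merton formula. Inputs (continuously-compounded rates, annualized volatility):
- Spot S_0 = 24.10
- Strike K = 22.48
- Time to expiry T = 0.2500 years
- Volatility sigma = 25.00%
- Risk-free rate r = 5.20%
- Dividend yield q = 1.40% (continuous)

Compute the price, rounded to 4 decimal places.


d1 = (ln(S/K) + (r - q + 0.5*sigma^2) * T) / (sigma * sqrt(T)) = 0.69518652
d2 = d1 - sigma * sqrt(T) = 0.57018652
exp(-rT) = 0.98708414; exp(-qT) = 0.99650612
C = S_0 * exp(-qT) * N(d1) - K * exp(-rT) * N(d2)
N(d1) = 0.75653079; N(d2) = 0.71572440
C = 24.1000 * 0.99650612 * 0.75653079 - 22.4800 * 0.98708414 * 0.71572440 = 2.2870

Answer: Price = 2.2870


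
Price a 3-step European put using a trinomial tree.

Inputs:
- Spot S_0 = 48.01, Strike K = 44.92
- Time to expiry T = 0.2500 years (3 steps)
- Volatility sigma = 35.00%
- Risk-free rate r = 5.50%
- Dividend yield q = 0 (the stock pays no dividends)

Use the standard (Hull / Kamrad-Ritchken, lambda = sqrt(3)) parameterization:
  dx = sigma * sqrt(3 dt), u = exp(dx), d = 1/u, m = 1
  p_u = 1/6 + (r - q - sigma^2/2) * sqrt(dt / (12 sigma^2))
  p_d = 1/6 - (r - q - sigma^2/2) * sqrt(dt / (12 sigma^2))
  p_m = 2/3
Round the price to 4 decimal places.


Answer: Price = V(0,0) = 1.7809

Derivation:
dt = T/N = 0.083333; dx = sigma*sqrt(3*dt) = 0.175000
u = exp(dx) = 1.191246; d = 1/u = 0.839457
p_u = 0.165179, p_m = 0.666667, p_d = 0.168155
Discount per step: exp(-r*dt) = 0.995427
Stock lattice S(k, j) with j the centered position index:
  k=0: S(0,+0) = 48.0100
  k=1: S(1,-1) = 40.3023; S(1,+0) = 48.0100; S(1,+1) = 57.1917
  k=2: S(2,-2) = 33.8321; S(2,-1) = 40.3023; S(2,+0) = 48.0100; S(2,+1) = 57.1917; S(2,+2) = 68.1294
  k=3: S(3,-3) = 28.4006; S(3,-2) = 33.8321; S(3,-1) = 40.3023; S(3,+0) = 48.0100; S(3,+1) = 57.1917; S(3,+2) = 68.1294; S(3,+3) = 81.1589
Terminal payoffs V(N, j) = max(K - S_T, 0):
  V(3,-3) = 16.519427; V(3,-2) = 11.087925; V(3,-1) = 4.617668; V(3,+0) = 0.000000; V(3,+1) = 0.000000; V(3,+2) = 0.000000; V(3,+3) = 0.000000
Backward induction: V(k, j) = exp(-r*dt) * [p_u * V(k+1, j+1) + p_m * V(k+1, j) + p_d * V(k+1, j-1)]
  V(2,-2) = exp(-r*dt) * [p_u*4.617668 + p_m*11.087925 + p_d*16.519427] = 10.882517
  V(2,-1) = exp(-r*dt) * [p_u*0.000000 + p_m*4.617668 + p_d*11.087925] = 4.920330
  V(2,+0) = exp(-r*dt) * [p_u*0.000000 + p_m*0.000000 + p_d*4.617668] = 0.772932
  V(2,+1) = exp(-r*dt) * [p_u*0.000000 + p_m*0.000000 + p_d*0.000000] = 0.000000
  V(2,+2) = exp(-r*dt) * [p_u*0.000000 + p_m*0.000000 + p_d*0.000000] = 0.000000
  V(1,-1) = exp(-r*dt) * [p_u*0.772932 + p_m*4.920330 + p_d*10.882517] = 5.213887
  V(1,+0) = exp(-r*dt) * [p_u*0.000000 + p_m*0.772932 + p_d*4.920330] = 1.336525
  V(1,+1) = exp(-r*dt) * [p_u*0.000000 + p_m*0.000000 + p_d*0.772932] = 0.129378
  V(0,+0) = exp(-r*dt) * [p_u*0.129378 + p_m*1.336525 + p_d*5.213887] = 1.780946


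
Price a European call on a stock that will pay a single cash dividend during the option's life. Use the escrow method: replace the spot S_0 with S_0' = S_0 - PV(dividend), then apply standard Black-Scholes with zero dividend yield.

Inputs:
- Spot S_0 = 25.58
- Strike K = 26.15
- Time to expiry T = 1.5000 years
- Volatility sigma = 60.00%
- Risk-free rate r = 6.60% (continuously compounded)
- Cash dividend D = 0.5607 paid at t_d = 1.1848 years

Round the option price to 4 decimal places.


Answer: Price = 7.6956

Derivation:
PV(D) = D * exp(-r * t_d) = 0.5607 * 0.92478241 = 0.51852550
S_0' = S_0 - PV(D) = 25.5800 - 0.51852550 = 25.06147450
d1 = (ln(S_0'/K) + (r + sigma^2/2)*T) / (sigma*sqrt(T)) = 0.44428654
d2 = d1 - sigma*sqrt(T) = -0.29056038
exp(-rT) = 0.90574271
N(d1) = 0.67158228; N(d2) = 0.38569378
C = S_0' * N(d1) - K * exp(-rT) * N(d2) = 25.06147450 * 0.67158228 - 26.1500 * 0.90574271 * 0.38569378 = 7.6956


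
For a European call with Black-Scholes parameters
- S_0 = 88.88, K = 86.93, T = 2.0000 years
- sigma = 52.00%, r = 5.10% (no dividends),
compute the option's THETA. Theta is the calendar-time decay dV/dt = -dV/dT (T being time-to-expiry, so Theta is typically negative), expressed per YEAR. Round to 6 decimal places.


Answer: Theta = -7.331170

Derivation:
d1 = 0.5365634337; d2 = -0.1988276187
phi(d1) = 0.3454564502; exp(-qT) = 1.0000000000; exp(-rT) = 0.9030295517
Theta = -S*exp(-qT)*phi(d1)*sigma/(2*sqrt(T)) - r*K*exp(-rT)*N(d2) + q*S*exp(-qT)*N(d1)
N(d1) = 0.7042153960; N(d2) = 0.4211987954; sqrt(T) = 1.4142135624
Term 1 = -88.8800 * 1.0000000000 * 0.3454564502 * 0.5200 / (2 * 1.4142135624) = -5.6448928427
Term 2 = -0.0510 * 86.9300 * 0.9030295517 * 0.4211987954 = -1.6862770876
Term 3 = 0 (no dividend yield, q = 0)
Theta = -5.6448928427 + (-1.6862770876) + (0.0000000000) = -7.331170


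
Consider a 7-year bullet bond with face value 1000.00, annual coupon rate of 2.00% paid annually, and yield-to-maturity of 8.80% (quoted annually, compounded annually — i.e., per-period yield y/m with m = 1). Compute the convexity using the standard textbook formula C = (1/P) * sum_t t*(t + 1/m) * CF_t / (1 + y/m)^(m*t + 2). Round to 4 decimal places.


Answer: Convexity = 42.7393

Derivation:
Coupon per period c = face * coupon_rate / m = 20.000000
Periods per year m = 1; per-period yield y/m = 0.088000
Number of cashflows N = 7
Cashflows (t years, CF_t, discount factor 1/(1+y/m)^(m*t), PV):
  t = 1.0000: CF_t = 20.000000, DF = 0.919118, PV = 18.382353
  t = 2.0000: CF_t = 20.000000, DF = 0.844777, PV = 16.895545
  t = 3.0000: CF_t = 20.000000, DF = 0.776450, PV = 15.528994
  t = 4.0000: CF_t = 20.000000, DF = 0.713649, PV = 14.272972
  t = 5.0000: CF_t = 20.000000, DF = 0.655927, PV = 13.118540
  t = 6.0000: CF_t = 20.000000, DF = 0.602874, PV = 12.057482
  t = 7.0000: CF_t = 1020.000000, DF = 0.554112, PV = 565.194470
Price P = sum_t PV_t = 655.450356
Convexity numerator sum_t t*(t + 1/m) * CF_t / (1+y/m)^(m*t + 2):
  t = 1.0000: term = 31.057987
  t = 2.0000: term = 85.637832
  t = 3.0000: term = 157.422485
  t = 4.0000: term = 241.149641
  t = 5.0000: term = 332.467336
  t = 6.0000: term = 427.807233
  t = 7.0000: term = 26737.952074
Convexity = (1/P) * sum = 28013.494588 / 655.450356 = 42.739308


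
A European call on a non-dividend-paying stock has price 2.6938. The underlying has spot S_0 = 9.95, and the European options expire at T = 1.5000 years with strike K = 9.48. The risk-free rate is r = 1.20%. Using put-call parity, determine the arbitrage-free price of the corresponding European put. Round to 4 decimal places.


Put-call parity: C - P = S_0 * exp(-qT) - K * exp(-rT).
S_0 * exp(-qT) = 9.9500 * 1.00000000 = 9.95000000
K * exp(-rT) = 9.4800 * 0.98216103 = 9.31088659
P = C - S*exp(-qT) + K*exp(-rT)
P = 2.6938 - 9.95000000 + 9.31088659 = 2.0547

Answer: Put price = 2.0547


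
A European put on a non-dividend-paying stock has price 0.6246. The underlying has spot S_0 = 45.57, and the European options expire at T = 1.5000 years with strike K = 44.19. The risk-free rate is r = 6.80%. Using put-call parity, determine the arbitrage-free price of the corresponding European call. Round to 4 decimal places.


Answer: Call price = 6.2897

Derivation:
Put-call parity: C - P = S_0 * exp(-qT) - K * exp(-rT).
S_0 * exp(-qT) = 45.5700 * 1.00000000 = 45.57000000
K * exp(-rT) = 44.1900 * 0.90302955 = 39.90487589
C = P + S*exp(-qT) - K*exp(-rT)
C = 0.6246 + 45.57000000 - 39.90487589 = 6.2897


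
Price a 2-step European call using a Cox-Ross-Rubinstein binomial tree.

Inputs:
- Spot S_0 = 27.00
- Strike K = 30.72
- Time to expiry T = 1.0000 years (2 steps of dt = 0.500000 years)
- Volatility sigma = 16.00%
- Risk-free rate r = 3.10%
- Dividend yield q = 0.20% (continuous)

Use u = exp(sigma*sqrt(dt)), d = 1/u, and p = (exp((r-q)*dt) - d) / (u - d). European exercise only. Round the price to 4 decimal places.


dt = T/N = 0.500000
u = exp(sigma*sqrt(dt)) = 1.119785; d = 1/u = 0.893028
p = (exp((r-q)*dt) - d) / (u - d) = 0.536157
Discount per step: exp(-r*dt) = 0.984620
Stock lattice S(k, i) with i counting down-moves:
  k=0: S(0,0) = 27.0000
  k=1: S(1,0) = 30.2342; S(1,1) = 24.1118
  k=2: S(2,0) = 33.8558; S(2,1) = 27.0000; S(2,2) = 21.5325
Terminal payoffs V(N, i) = max(S_T - K, 0):
  V(2,0) = 3.135824; V(2,1) = 0.000000; V(2,2) = 0.000000
Backward induction: V(k, i) = exp(-r*dt) * [p * V(k+1, i) + (1-p) * V(k+1, i+1)].
  V(1,0) = exp(-r*dt) * [p*3.135824 + (1-p)*0.000000] = 1.655434
  V(1,1) = exp(-r*dt) * [p*0.000000 + (1-p)*0.000000] = 0.000000
  V(0,0) = exp(-r*dt) * [p*1.655434 + (1-p)*0.000000] = 0.873921

Answer: Price = V(0,0) = 0.8739


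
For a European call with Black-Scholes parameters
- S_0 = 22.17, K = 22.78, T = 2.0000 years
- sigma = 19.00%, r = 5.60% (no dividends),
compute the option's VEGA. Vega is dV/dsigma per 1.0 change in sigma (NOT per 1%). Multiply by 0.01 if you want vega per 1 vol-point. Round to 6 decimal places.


Answer: Vega = 11.302852

Derivation:
d1 = 0.4501555859; d2 = 0.1814550091
phi(d1) = 0.3605017172; exp(-qT) = 1.0000000000; exp(-rT) = 0.8940442575
Vega = S * exp(-qT) * phi(d1) * sqrt(T) = 22.1700 * 1.0000000000 * 0.3605017172 * 1.4142135624 = 11.302852


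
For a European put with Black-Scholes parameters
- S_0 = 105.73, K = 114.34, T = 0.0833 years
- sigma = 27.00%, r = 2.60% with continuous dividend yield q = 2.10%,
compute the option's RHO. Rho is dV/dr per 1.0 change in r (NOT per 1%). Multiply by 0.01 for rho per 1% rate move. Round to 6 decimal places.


Answer: Rho = -8.082356

Derivation:
d1 = -0.9603256602; d2 = -1.0382523565
phi(d1) = 0.2515656675; exp(-qT) = 0.9982522291; exp(-rT) = 0.9978365437
N(-d2) = 0.8504237084
Rho = -K*T*exp(-rT)*N(-d2) = -114.3400 * 0.0833 * 0.9978365437 * 0.8504237084 = -8.082356


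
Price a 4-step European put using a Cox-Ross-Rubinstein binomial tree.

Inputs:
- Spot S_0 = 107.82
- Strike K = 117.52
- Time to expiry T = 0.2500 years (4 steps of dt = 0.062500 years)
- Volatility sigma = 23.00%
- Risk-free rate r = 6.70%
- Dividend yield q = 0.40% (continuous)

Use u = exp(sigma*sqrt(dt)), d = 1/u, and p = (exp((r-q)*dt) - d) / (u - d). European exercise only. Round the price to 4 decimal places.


Answer: Price = V(0,0) = 10.0753

Derivation:
dt = T/N = 0.062500
u = exp(sigma*sqrt(dt)) = 1.059185; d = 1/u = 0.944122
p = (exp((r-q)*dt) - d) / (u - d) = 0.519917
Discount per step: exp(-r*dt) = 0.995821
Stock lattice S(k, i) with i counting down-moves:
  k=0: S(0,0) = 107.8200
  k=1: S(1,0) = 114.2014; S(1,1) = 101.7952
  k=2: S(2,0) = 120.9604; S(2,1) = 107.8200; S(2,2) = 96.1071
  k=3: S(3,0) = 128.1195; S(3,1) = 114.2014; S(3,2) = 101.7952; S(3,3) = 90.7368
  k=4: S(4,0) = 135.7023; S(4,1) = 120.9604; S(4,2) = 107.8200; S(4,3) = 96.1071; S(4,4) = 85.6666
Terminal payoffs V(N, i) = max(K - S_T, 0):
  V(4,0) = 0.000000; V(4,1) = 0.000000; V(4,2) = 9.700000; V(4,3) = 21.412902; V(4,4) = 31.853387
Backward induction: V(k, i) = exp(-r*dt) * [p * V(k+1, i) + (1-p) * V(k+1, i+1)].
  V(3,0) = exp(-r*dt) * [p*0.000000 + (1-p)*0.000000] = 0.000000
  V(3,1) = exp(-r*dt) * [p*0.000000 + (1-p)*9.700000] = 4.637348
  V(3,2) = exp(-r*dt) * [p*9.700000 + (1-p)*21.412902] = 15.259137
  V(3,3) = exp(-r*dt) * [p*21.412902 + (1-p)*31.853387] = 26.314781
  V(2,0) = exp(-r*dt) * [p*0.000000 + (1-p)*4.637348] = 2.217010
  V(2,1) = exp(-r*dt) * [p*4.637348 + (1-p)*15.259137] = 9.696005
  V(2,2) = exp(-r*dt) * [p*15.259137 + (1-p)*26.314781] = 20.480824
  V(1,0) = exp(-r*dt) * [p*2.217010 + (1-p)*9.696005] = 5.783283
  V(1,1) = exp(-r*dt) * [p*9.696005 + (1-p)*20.480824] = 14.811463
  V(0,0) = exp(-r*dt) * [p*5.783283 + (1-p)*14.811463] = 10.075283


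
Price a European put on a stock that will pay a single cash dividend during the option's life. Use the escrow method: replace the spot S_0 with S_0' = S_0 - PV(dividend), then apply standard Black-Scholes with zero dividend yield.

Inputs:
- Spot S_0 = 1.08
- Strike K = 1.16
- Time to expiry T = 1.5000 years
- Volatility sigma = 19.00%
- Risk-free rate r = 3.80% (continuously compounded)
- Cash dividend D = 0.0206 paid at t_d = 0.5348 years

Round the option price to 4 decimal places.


PV(D) = D * exp(-r * t_d) = 0.0206 * 0.97988271 = 0.02018558
S_0' = S_0 - PV(D) = 1.0800 - 0.02018558 = 1.05981442
d1 = (ln(S_0'/K) + (r + sigma^2/2)*T) / (sigma*sqrt(T)) = -0.02686356
d2 = d1 - sigma*sqrt(T) = -0.25956509
exp(-rT) = 0.94459407
N(-d1) = 0.51071572; N(-d2) = 0.60240036
P = K * exp(-rT) * N(-d2) - S_0' * N(-d1) = 1.1600 * 0.94459407 * 0.60240036 - 1.05981442 * 0.51071572 = 0.1188

Answer: Price = 0.1188


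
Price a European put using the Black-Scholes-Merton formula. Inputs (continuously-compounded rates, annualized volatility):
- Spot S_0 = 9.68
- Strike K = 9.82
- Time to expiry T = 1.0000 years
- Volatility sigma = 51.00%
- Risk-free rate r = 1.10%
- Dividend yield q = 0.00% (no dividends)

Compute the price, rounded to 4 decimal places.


d1 = (ln(S/K) + (r - q + 0.5*sigma^2) * T) / (sigma * sqrt(T)) = 0.24841329
d2 = d1 - sigma * sqrt(T) = -0.26158671
exp(-rT) = 0.98906028; exp(-qT) = 1.00000000
P = K * exp(-rT) * N(-d2) - S_0 * exp(-qT) * N(-d1)
N(-d1) = 0.40190733; N(-d2) = 0.60317995
P = 9.8200 * 0.98906028 * 0.60317995 - 9.6800 * 1.00000000 * 0.40190733 = 1.9680

Answer: Price = 1.9680


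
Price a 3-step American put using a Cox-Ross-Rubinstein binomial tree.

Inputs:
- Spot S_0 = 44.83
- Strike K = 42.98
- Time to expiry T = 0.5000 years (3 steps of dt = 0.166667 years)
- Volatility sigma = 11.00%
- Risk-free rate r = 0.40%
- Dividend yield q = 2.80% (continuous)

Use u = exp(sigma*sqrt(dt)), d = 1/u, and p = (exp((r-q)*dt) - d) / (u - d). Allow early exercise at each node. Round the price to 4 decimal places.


dt = T/N = 0.166667
u = exp(sigma*sqrt(dt)) = 1.045931; d = 1/u = 0.956086
p = (exp((r-q)*dt) - d) / (u - d) = 0.444343
Discount per step: exp(-r*dt) = 0.999334
Stock lattice S(k, i) with i counting down-moves:
  k=0: S(0,0) = 44.8300
  k=1: S(1,0) = 46.8891; S(1,1) = 42.8613
  k=2: S(2,0) = 49.0427; S(2,1) = 44.8300; S(2,2) = 40.9791
  k=3: S(3,0) = 51.2953; S(3,1) = 46.8891; S(3,2) = 42.8613; S(3,3) = 39.1796
Terminal payoffs V(N, i) = max(K - S_T, 0):
  V(3,0) = 0.000000; V(3,1) = 0.000000; V(3,2) = 0.118660; V(3,3) = 3.800423
Backward induction: V(k, i) = exp(-r*dt) * [p * V(k+1, i) + (1-p) * V(k+1, i+1)]; then take max(V_cont, immediate exercise) for American.
  V(2,0) = exp(-r*dt) * [p*0.000000 + (1-p)*0.000000] = 0.000000; exercise = 0.000000; V(2,0) = max -> 0.000000
  V(2,1) = exp(-r*dt) * [p*0.000000 + (1-p)*0.118660] = 0.065891; exercise = 0.000000; V(2,1) = max -> 0.065891
  V(2,2) = exp(-r*dt) * [p*0.118660 + (1-p)*3.800423] = 2.163016; exercise = 2.000869; V(2,2) = max -> 2.163016
  V(1,0) = exp(-r*dt) * [p*0.000000 + (1-p)*0.065891] = 0.036588; exercise = 0.000000; V(1,0) = max -> 0.036588
  V(1,1) = exp(-r*dt) * [p*0.065891 + (1-p)*2.163016] = 1.230353; exercise = 0.118660; V(1,1) = max -> 1.230353
  V(0,0) = exp(-r*dt) * [p*0.036588 + (1-p)*1.230353] = 0.699446; exercise = 0.000000; V(0,0) = max -> 0.699446

Answer: Price = V(0,0) = 0.6994
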